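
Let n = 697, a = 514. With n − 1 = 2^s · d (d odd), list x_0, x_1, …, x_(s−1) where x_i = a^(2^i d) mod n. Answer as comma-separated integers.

421, 203, 86

n − 1 = 696 = 2^3 · 87, so s = 3 and d = 87.
x_0 = 514^87 mod 697 = 421.
x_1 = 421^2 mod 697 = 203.
x_2 = 203^2 mod 697 = 86.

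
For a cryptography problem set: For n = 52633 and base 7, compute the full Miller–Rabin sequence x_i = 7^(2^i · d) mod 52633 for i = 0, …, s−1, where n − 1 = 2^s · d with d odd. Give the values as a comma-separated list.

n − 1 = 52632 = 2^3 · 6579, so s = 3 and d = 6579.
x_0 = 7^6579 mod 52633 = 17717.
x_1 = 17717^2 mod 52633 = 41510.
x_2 = 41510^2 mod 52633 = 33579.

17717, 41510, 33579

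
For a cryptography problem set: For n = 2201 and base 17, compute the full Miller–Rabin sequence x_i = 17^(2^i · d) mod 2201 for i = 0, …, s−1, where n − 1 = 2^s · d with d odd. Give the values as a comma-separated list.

212, 924, 1989

n − 1 = 2200 = 2^3 · 275, so s = 3 and d = 275.
x_0 = 17^275 mod 2201 = 212.
x_1 = 212^2 mod 2201 = 924.
x_2 = 924^2 mod 2201 = 1989.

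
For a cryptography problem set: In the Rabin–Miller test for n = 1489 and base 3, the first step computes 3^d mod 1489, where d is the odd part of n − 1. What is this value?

397

n − 1 = 1488 = 2^4 · 93, so s = 4 and d = 93.
3^93 mod 1489 = 397.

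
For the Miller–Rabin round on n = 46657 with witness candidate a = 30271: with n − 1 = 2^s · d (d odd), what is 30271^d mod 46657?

2855

n − 1 = 46656 = 2^6 · 729, so s = 6 and d = 729.
30271^729 mod 46657 = 2855.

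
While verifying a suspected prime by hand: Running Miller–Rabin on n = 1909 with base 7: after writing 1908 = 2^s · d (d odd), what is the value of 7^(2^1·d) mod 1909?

1392

n − 1 = 1908 = 2^2 · 477, so s = 2 and d = 477.
x_0 = 7^477 mod 1909 = 1486.
x_1 = 1486^2 mod 1909 = 1392.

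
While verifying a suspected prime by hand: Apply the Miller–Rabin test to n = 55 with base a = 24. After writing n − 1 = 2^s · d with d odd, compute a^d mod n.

29

n − 1 = 54 = 2^1 · 27, so s = 1 and d = 27.
Repeated squaring mod 55: 24^1 ≡ 24, 24^2 ≡ 26, 24^4 ≡ 16, 24^8 ≡ 36, 24^16 ≡ 31.
27 = 16 + 8 + 2 + 1, so 24^27 ≡ 31·36·26·24 ≡ 29 (mod 55).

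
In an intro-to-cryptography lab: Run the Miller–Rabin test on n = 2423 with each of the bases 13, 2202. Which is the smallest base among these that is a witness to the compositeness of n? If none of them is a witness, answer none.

none

n − 1 = 2422 = 2^1 · 1211, so s = 1 and d = 1211.
Base 13: x_0 = 13^1211 mod 2423 = 2422. x_0 = 2422 ≡ −1, so 13 is not a witness.
Base 2202: x_0 = 2202^1211 mod 2423 = 1. x_0 = 1, so 2202 is not a witness.
No listed base is a witness for 2423.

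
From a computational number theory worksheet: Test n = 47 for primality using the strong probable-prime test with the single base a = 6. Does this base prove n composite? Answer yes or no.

n − 1 = 46 = 2^1 · 23, so s = 1 and d = 23.
By repeated squaring, 6^23 ≡ 1 (mod 47).
x_0 = 6^23 mod 47 = 1.
x_0 = 1, so 6 is not a witness.

no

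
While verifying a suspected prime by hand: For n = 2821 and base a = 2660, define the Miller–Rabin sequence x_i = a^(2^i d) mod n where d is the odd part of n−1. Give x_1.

714

n − 1 = 2820 = 2^2 · 705, so s = 2 and d = 705.
Repeated squaring mod 2821: 2660^1 ≡ 2660, 2660^2 ≡ 532, 2660^4 ≡ 924, 2660^8 ≡ 1834, 2660^16 ≡ 924, 2660^32 ≡ 1834, 2660^64 ≡ 924, 2660^128 ≡ 1834, 2660^256 ≡ 924, 2660^512 ≡ 1834.
705 = 512 + 128 + 64 + 1, so 2660^705 ≡ 1834·1834·924·2660 ≡ 931 (mod 2821).
x_0 = 931.
x_1 = 931^2 mod 2821 = 714.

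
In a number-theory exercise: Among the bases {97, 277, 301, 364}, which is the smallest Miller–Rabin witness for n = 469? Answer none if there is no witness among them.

n − 1 = 468 = 2^2 · 117, so s = 2 and d = 117.
Base 97: x_0 = 97^117 mod 469 = 468. x_0 = 468 ≡ −1, so 97 is not a witness.
Base 277: x_0 = 277^117 mod 469 = 442. x_0 is neither 1 nor 468, so continue squaring. x_1 = 442^2 mod 469 = 260. Reached i = s−1 = 1 without hitting −1: 277 is a Miller–Rabin witness and 469 is composite.
Base 301: x_0 = 301^117 mod 469 = 196. x_0 is neither 1 nor 468, so continue squaring. x_1 = 196^2 mod 469 = 427. Reached i = s−1 = 1 without hitting −1: 301 is a Miller–Rabin witness and 469 is composite.
Base 364: x_0 = 364^117 mod 469 = 336. x_0 is neither 1 nor 468, so continue squaring. x_1 = 336^2 mod 469 = 336. Reached i = s−1 = 1 without hitting −1: 364 is a Miller–Rabin witness and 469 is composite.
The smallest witness among the given bases is 277.

277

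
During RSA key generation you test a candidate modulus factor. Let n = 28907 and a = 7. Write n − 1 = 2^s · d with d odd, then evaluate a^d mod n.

8014

n − 1 = 28906 = 2^1 · 14453, so s = 1 and d = 14453.
Repeated squaring mod 28907: 7^1 ≡ 7, 7^2 ≡ 49, 7^4 ≡ 2401, 7^8 ≡ 12308, 7^16 ≡ 14184, 7^32 ≡ 22043, 7^64 ≡ 24993, 7^128 ≡ 27593, 7^256 ≡ 21083, 7^512 ≡ 18857, 7^1024 ≡ 1442, 7^2048 ≡ 26967, 7^4096 ≡ 5690, 7^8192 ≡ 260.
14453 = 8192 + 4096 + 2048 + 64 + 32 + 16 + 4 + 1, so 7^14453 ≡ 260·5690·26967·24993·22043·14184·2401·7 ≡ 8014 (mod 28907).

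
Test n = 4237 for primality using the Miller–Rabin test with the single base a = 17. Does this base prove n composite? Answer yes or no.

n − 1 = 4236 = 2^2 · 1059, so s = 2 and d = 1059.
Repeated squaring mod 4237: 17^1 ≡ 17, 17^2 ≡ 289, 17^4 ≡ 3018, 17^8 ≡ 3011, 17^16 ≡ 3178, 17^32 ≡ 2913, 17^64 ≡ 3095, 17^128 ≡ 3405, 17^256 ≡ 1593, 17^512 ≡ 3923, 17^1024 ≡ 1145.
1059 = 1024 + 32 + 2 + 1, so 17^1059 ≡ 1145·2913·289·17 ≡ 710 (mod 4237).
x_0 = 17^1059 mod 4237 = 710.
x_0 is neither 1 nor 4236, so continue squaring.
x_1 = 710^2 mod 4237 = 4134.
Reached i = s−1 = 1 without hitting −1: 17 is a Miller–Rabin witness and 4237 is composite.

yes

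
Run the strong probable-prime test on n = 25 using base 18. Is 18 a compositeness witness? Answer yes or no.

no

n − 1 = 24 = 2^3 · 3, so s = 3 and d = 3.
x_0 = 18^3 mod 25 = 7.
x_0 is neither 1 nor 24, so continue squaring.
x_1 = 7^2 mod 25 = 24.
x_1 ≡ −1, so 18 is not a witness.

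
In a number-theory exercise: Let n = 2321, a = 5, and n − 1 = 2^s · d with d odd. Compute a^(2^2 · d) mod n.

n − 1 = 2320 = 2^4 · 145, so s = 4 and d = 145.
x_0 = 5^145 mod 2321 = 804.
x_1 = 804^2 mod 2321 = 1178.
x_2 = 1178^2 mod 2321 = 2047.

2047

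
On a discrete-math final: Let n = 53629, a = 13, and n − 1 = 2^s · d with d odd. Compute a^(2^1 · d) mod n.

n − 1 = 53628 = 2^2 · 13407, so s = 2 and d = 13407.
x_0 = 13^13407 mod 53629 = 1.
x_1 = 1^2 mod 53629 = 1.

1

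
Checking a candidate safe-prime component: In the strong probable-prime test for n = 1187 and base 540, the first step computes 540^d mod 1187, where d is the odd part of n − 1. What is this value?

1186

n − 1 = 1186 = 2^1 · 593, so s = 1 and d = 593.
Repeated squaring mod 1187: 540^1 ≡ 540, 540^2 ≡ 785, 540^4 ≡ 172, 540^8 ≡ 1096, 540^16 ≡ 1159, 540^32 ≡ 784, 540^64 ≡ 977, 540^128 ≡ 181, 540^256 ≡ 712, 540^512 ≡ 95.
593 = 512 + 64 + 16 + 1, so 540^593 ≡ 95·977·1159·540 ≡ 1186 (mod 1187).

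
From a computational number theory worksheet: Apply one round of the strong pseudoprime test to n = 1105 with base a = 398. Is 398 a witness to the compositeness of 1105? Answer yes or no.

n − 1 = 1104 = 2^4 · 69, so s = 4 and d = 69.
By repeated squaring, 398^69 ≡ 1048 (mod 1105).
x_0 = 398^69 mod 1105 = 1048.
x_0 is neither 1 nor 1104, so continue squaring.
x_1 = 1048^2 mod 1105 = 1039.
x_2 = 1039^2 mod 1105 = 1041.
x_3 = 1041^2 mod 1105 = 781.
Reached i = s−1 = 3 without hitting −1: 398 is a Miller–Rabin witness and 1105 is composite.

yes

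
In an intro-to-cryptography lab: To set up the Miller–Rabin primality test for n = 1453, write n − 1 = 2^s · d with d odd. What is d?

363

Halving: 1452 → 726 → 363; 363 is odd.
So 1452 = 2^2 · 363.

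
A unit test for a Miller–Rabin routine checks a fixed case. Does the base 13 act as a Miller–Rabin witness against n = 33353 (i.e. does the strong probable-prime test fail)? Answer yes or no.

n − 1 = 33352 = 2^3 · 4169, so s = 3 and d = 4169.
Repeated squaring mod 33353: 13^1 ≡ 13, 13^2 ≡ 169, 13^4 ≡ 28561, 13^8 ≡ 16400, 13^16 ≡ 1408, 13^32 ≡ 14637, 13^64 ≡ 15450, 13^128 ≡ 28432, 13^256 ≡ 1963, 13^512 ≡ 17774, 13^1024 ≡ 28813, 13^2048 ≡ 32799, 13^4096 ≡ 6739.
4169 = 4096 + 64 + 8 + 1, so 13^4169 ≡ 6739·15450·16400·13 ≡ 10813 (mod 33353).
x_0 = 13^4169 mod 33353 = 10813.
x_0 is neither 1 nor 33352, so continue squaring.
x_1 = 10813^2 mod 33353 = 18704.
x_2 = 18704^2 mod 33353 = 33352.
x_2 ≡ −1, so 13 is not a witness.

no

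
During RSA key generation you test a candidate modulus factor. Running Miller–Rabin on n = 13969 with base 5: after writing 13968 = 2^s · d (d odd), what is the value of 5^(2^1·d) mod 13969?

11721

n − 1 = 13968 = 2^4 · 873, so s = 4 and d = 873.
By repeated squaring, 5^873 ≡ 13484 (mod 13969).
x_0 = 13484.
x_1 = 13484^2 mod 13969 = 11721.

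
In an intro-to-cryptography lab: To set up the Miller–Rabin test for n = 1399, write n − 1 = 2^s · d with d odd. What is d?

Halving: 1398 → 699; 699 is odd.
So 1398 = 2^1 · 699.

699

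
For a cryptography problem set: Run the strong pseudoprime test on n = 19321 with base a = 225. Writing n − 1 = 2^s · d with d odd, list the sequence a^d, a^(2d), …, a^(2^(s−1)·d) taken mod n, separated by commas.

n − 1 = 19320 = 2^3 · 2415, so s = 3 and d = 2415.
x_0 = 225^2415 mod 19321 = 5005.
x_1 = 5005^2 mod 19321 = 10009.
x_2 = 10009^2 mod 19321 = 696.

5005, 10009, 696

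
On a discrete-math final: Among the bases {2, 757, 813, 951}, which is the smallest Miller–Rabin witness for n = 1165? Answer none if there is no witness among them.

2

n − 1 = 1164 = 2^2 · 291, so s = 2 and d = 291.
Base 2: x_0 = 2^291 mod 1165 = 468. x_0 is neither 1 nor 1164, so continue squaring. x_1 = 468^2 mod 1165 = 4. Reached i = s−1 = 1 without hitting −1: 2 is a Miller–Rabin witness and 1165 is composite.
Base 757: x_0 = 757^291 mod 1165 = 58. x_0 is neither 1 nor 1164, so continue squaring. x_1 = 58^2 mod 1165 = 1034. Reached i = s−1 = 1 without hitting −1: 757 is a Miller–Rabin witness and 1165 is composite.
Base 813: x_0 = 813^291 mod 1165 = 572. x_0 is neither 1 nor 1164, so continue squaring. x_1 = 572^2 mod 1165 = 984. Reached i = s−1 = 1 without hitting −1: 813 is a Miller–Rabin witness and 1165 is composite.
Base 951: x_0 = 951^291 mod 1165 = 951. x_0 is neither 1 nor 1164, so continue squaring. x_1 = 951^2 mod 1165 = 361. Reached i = s−1 = 1 without hitting −1: 951 is a Miller–Rabin witness and 1165 is composite.
The smallest witness among the given bases is 2.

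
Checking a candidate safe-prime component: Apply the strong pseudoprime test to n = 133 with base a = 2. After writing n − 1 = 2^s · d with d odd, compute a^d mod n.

n − 1 = 132 = 2^2 · 33, so s = 2 and d = 33.
By repeated squaring, 2^33 ≡ 50 (mod 133).

50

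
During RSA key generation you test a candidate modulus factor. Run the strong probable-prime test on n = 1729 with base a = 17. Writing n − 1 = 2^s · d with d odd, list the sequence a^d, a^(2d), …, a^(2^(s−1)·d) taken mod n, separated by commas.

n − 1 = 1728 = 2^6 · 27, so s = 6 and d = 27.
x_0 = 17^27 mod 1729 = 818.
x_1 = 818^2 mod 1729 = 1.
x_2 = 1^2 mod 1729 = 1.
x_3 = 1^2 mod 1729 = 1.
x_4 = 1^2 mod 1729 = 1.
x_5 = 1^2 mod 1729 = 1.

818, 1, 1, 1, 1, 1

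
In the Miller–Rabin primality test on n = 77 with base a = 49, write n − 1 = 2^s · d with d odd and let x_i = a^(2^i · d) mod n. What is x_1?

n − 1 = 76 = 2^2 · 19, so s = 2 and d = 19.
x_0 = 49^19 mod 77 = 42.
x_1 = 42^2 mod 77 = 70.

70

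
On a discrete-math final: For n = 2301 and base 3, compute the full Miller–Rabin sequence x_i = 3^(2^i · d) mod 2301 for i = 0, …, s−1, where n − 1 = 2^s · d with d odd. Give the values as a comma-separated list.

1374, 1056

n − 1 = 2300 = 2^2 · 575, so s = 2 and d = 575.
x_0 = 3^575 mod 2301 = 1374.
x_1 = 1374^2 mod 2301 = 1056.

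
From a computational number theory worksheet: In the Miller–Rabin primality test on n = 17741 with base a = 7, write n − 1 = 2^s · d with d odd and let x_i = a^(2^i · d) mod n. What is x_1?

3722

n − 1 = 17740 = 2^2 · 4435, so s = 2 and d = 4435.
x_0 = 7^4435 mod 17741 = 198.
x_1 = 198^2 mod 17741 = 3722.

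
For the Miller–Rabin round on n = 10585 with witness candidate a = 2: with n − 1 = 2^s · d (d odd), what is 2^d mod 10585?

7958

n − 1 = 10584 = 2^3 · 1323, so s = 3 and d = 1323.
2^1323 mod 10585 = 7958.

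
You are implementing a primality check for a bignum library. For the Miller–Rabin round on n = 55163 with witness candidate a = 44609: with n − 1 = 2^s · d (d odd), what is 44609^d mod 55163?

n − 1 = 55162 = 2^1 · 27581, so s = 1 and d = 27581.
44609^27581 mod 55163 = 1.

1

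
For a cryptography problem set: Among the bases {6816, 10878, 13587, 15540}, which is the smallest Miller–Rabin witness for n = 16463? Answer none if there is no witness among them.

n − 1 = 16462 = 2^1 · 8231, so s = 1 and d = 8231.
Base 6816: x_0 = 6816^8231 mod 16463 = 855. x_0 ∉ {1, 16462} and s = 1, so 6816 is a Miller–Rabin witness and 16463 is composite.
Base 10878: x_0 = 10878^8231 mod 16463 = 9068. x_0 ∉ {1, 16462} and s = 1, so 10878 is a Miller–Rabin witness and 16463 is composite.
Base 13587: x_0 = 13587^8231 mod 16463 = 8091. x_0 ∉ {1, 16462} and s = 1, so 13587 is a Miller–Rabin witness and 16463 is composite.
Base 15540: x_0 = 15540^8231 mod 16463 = 2107. x_0 ∉ {1, 16462} and s = 1, so 15540 is a Miller–Rabin witness and 16463 is composite.
The smallest witness among the given bases is 6816.

6816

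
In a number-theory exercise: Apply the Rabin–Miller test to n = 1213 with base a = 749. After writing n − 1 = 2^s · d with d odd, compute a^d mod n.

1212

n − 1 = 1212 = 2^2 · 303, so s = 2 and d = 303.
Repeated squaring mod 1213: 749^1 ≡ 749, 749^2 ≡ 595, 749^4 ≡ 1042, 749^8 ≡ 129, 749^16 ≡ 872, 749^32 ≡ 1046, 749^64 ≡ 1203, 749^128 ≡ 100, 749^256 ≡ 296.
303 = 256 + 32 + 8 + 4 + 2 + 1, so 749^303 ≡ 296·1046·129·1042·595·749 ≡ 1212 (mod 1213).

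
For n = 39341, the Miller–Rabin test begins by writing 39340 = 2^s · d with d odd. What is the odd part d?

9835

Halving: 39340 → 19670 → 9835; 9835 is odd.
So 39340 = 2^2 · 9835.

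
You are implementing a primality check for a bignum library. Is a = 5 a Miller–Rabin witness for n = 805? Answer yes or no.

n − 1 = 804 = 2^2 · 201, so s = 2 and d = 201.
Repeated squaring mod 805: 5^1 ≡ 5, 5^2 ≡ 25, 5^4 ≡ 625, 5^8 ≡ 200, 5^16 ≡ 555, 5^32 ≡ 515, 5^64 ≡ 380, 5^128 ≡ 305.
201 = 128 + 64 + 8 + 1, so 5^201 ≡ 305·380·200·5 ≡ 125 (mod 805).
x_0 = 5^201 mod 805 = 125.
x_0 is neither 1 nor 804, so continue squaring.
x_1 = 125^2 mod 805 = 330.
Reached i = s−1 = 1 without hitting −1: 5 is a Miller–Rabin witness and 805 is composite.

yes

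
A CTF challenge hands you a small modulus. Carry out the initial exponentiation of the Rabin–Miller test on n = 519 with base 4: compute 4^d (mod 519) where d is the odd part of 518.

n − 1 = 518 = 2^1 · 259, so s = 1 and d = 259.
4^259 mod 519 = 4.

4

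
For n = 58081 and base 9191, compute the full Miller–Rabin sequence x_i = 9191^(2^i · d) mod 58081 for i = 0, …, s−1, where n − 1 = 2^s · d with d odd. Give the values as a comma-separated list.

n − 1 = 58080 = 2^5 · 1815, so s = 5 and d = 1815.
x_0 = 9191^1815 mod 58081 = 5467.
x_1 = 5467^2 mod 58081 = 34455.
x_2 = 34455^2 mod 58081 = 29466.
x_3 = 29466^2 mod 58081 = 50368.
x_4 = 50368^2 mod 58081 = 15425.

5467, 34455, 29466, 50368, 15425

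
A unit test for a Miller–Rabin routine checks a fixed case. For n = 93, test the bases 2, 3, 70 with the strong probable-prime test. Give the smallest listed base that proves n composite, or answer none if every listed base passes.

2

n − 1 = 92 = 2^2 · 23, so s = 2 and d = 23.
Base 2: x_0 = 2^23 mod 93 = 8. x_0 is neither 1 nor 92, so continue squaring. x_1 = 8^2 mod 93 = 64. Reached i = s−1 = 1 without hitting −1: 2 is a Miller–Rabin witness and 93 is composite.
Base 3: x_0 = 3^23 mod 93 = 42. x_0 is neither 1 nor 92, so continue squaring. x_1 = 42^2 mod 93 = 90. Reached i = s−1 = 1 without hitting −1: 3 is a Miller–Rabin witness and 93 is composite.
Base 70: x_0 = 70^23 mod 93 = 16. x_0 is neither 1 nor 92, so continue squaring. x_1 = 16^2 mod 93 = 70. Reached i = s−1 = 1 without hitting −1: 70 is a Miller–Rabin witness and 93 is composite.
The smallest witness among the given bases is 2.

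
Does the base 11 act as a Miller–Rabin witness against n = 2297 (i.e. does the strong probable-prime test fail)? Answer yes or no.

n − 1 = 2296 = 2^3 · 287, so s = 3 and d = 287.
Repeated squaring mod 2297: 11^1 ≡ 11, 11^2 ≡ 121, 11^4 ≡ 859, 11^8 ≡ 544, 11^16 ≡ 1920, 11^32 ≡ 2012, 11^64 ≡ 830, 11^128 ≡ 2097, 11^256 ≡ 951.
287 = 256 + 16 + 8 + 4 + 2 + 1, so 11^287 ≡ 951·1920·544·859·121·11 ≡ 1 (mod 2297).
x_0 = 11^287 mod 2297 = 1.
x_0 = 1, so 11 is not a witness.

no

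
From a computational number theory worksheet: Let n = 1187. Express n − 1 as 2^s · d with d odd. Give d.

593

Halving: 1186 → 593; 593 is odd.
So 1186 = 2^1 · 593.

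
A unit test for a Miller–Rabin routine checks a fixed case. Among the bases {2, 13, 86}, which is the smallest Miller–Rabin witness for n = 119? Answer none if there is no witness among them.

2

n − 1 = 118 = 2^1 · 59, so s = 1 and d = 59.
Base 2: x_0 = 2^59 mod 119 = 25. x_0 ∉ {1, 118} and s = 1, so 2 is a Miller–Rabin witness and 119 is composite.
Base 13: x_0 = 13^59 mod 119 = 55. x_0 ∉ {1, 118} and s = 1, so 13 is a Miller–Rabin witness and 119 is composite.
Base 86: x_0 = 86^59 mod 119 = 18. x_0 ∉ {1, 118} and s = 1, so 86 is a Miller–Rabin witness and 119 is composite.
The smallest witness among the given bases is 2.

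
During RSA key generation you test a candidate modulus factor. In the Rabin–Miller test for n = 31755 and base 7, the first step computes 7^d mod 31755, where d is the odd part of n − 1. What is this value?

n − 1 = 31754 = 2^1 · 15877, so s = 1 and d = 15877.
7^15877 mod 31755 = 12622.

12622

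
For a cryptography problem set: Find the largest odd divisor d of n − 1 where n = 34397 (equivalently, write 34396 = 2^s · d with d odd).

Halving: 34396 → 17198 → 8599; 8599 is odd.
So 34396 = 2^2 · 8599.

8599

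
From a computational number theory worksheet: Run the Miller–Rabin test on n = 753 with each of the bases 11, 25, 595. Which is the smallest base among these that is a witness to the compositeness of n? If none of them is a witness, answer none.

11

n − 1 = 752 = 2^4 · 47, so s = 4 and d = 47.
Base 11: x_0 = 11^47 mod 753 = 26. x_0 is neither 1 nor 752, so continue squaring. x_1 = 26^2 mod 753 = 676. x_2 = 676^2 mod 753 = 658. x_3 = 658^2 mod 753 = 742. Reached i = s−1 = 3 without hitting −1: 11 is a Miller–Rabin witness and 753 is composite.
Base 25: x_0 = 25^47 mod 753 = 4. x_0 is neither 1 nor 752, so continue squaring. x_1 = 4^2 mod 753 = 16. x_2 = 16^2 mod 753 = 256. x_3 = 256^2 mod 753 = 25. Reached i = s−1 = 3 without hitting −1: 25 is a Miller–Rabin witness and 753 is composite.
Base 595: x_0 = 595^47 mod 753 = 343. x_0 is neither 1 nor 752, so continue squaring. x_1 = 343^2 mod 753 = 181. x_2 = 181^2 mod 753 = 382. x_3 = 382^2 mod 753 = 595. Reached i = s−1 = 3 without hitting −1: 595 is a Miller–Rabin witness and 753 is composite.
The smallest witness among the given bases is 11.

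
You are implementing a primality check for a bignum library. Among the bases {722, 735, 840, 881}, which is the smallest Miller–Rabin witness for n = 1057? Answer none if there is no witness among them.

735

n − 1 = 1056 = 2^5 · 33, so s = 5 and d = 33.
Base 722: x_0 = 722^33 mod 1057 = 1. x_0 = 1, so 722 is not a witness.
Base 735: x_0 = 735^33 mod 1057 = 175. x_0 is neither 1 nor 1056, so continue squaring. x_1 = 175^2 mod 1057 = 1029. x_2 = 1029^2 mod 1057 = 784. x_3 = 784^2 mod 1057 = 539. x_4 = 539^2 mod 1057 = 903. Reached i = s−1 = 4 without hitting −1: 735 is a Miller–Rabin witness and 1057 is composite.
Base 840: x_0 = 840^33 mod 1057 = 763. x_0 is neither 1 nor 1056, so continue squaring. x_1 = 763^2 mod 1057 = 819. x_2 = 819^2 mod 1057 = 623. x_3 = 623^2 mod 1057 = 210. x_4 = 210^2 mod 1057 = 763. Reached i = s−1 = 4 without hitting −1: 840 is a Miller–Rabin witness and 1057 is composite.
Base 881: x_0 = 881^33 mod 1057 = 979. x_0 is neither 1 nor 1056, so continue squaring. x_1 = 979^2 mod 1057 = 799. x_2 = 799^2 mod 1057 = 1030. x_3 = 1030^2 mod 1057 = 729. x_4 = 729^2 mod 1057 = 827. Reached i = s−1 = 4 without hitting −1: 881 is a Miller–Rabin witness and 1057 is composite.
The smallest witness among the given bases is 735.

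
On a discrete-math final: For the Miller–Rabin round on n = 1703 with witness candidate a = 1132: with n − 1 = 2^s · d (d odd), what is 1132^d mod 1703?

456

n − 1 = 1702 = 2^1 · 851, so s = 1 and d = 851.
1132^851 mod 1703 = 456.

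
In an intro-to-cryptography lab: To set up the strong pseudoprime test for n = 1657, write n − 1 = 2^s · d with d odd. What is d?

Halving: 1656 → 828 → 414 → 207; 207 is odd.
So 1656 = 2^3 · 207.

207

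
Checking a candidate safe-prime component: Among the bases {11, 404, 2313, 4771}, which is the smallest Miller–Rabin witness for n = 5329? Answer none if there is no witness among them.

11

n − 1 = 5328 = 2^4 · 333, so s = 4 and d = 333.
Base 11: x_0 = 11^333 mod 5329 = 51. x_0 is neither 1 nor 5328, so continue squaring. x_1 = 51^2 mod 5329 = 2601. x_2 = 2601^2 mod 5329 = 2700. x_3 = 2700^2 mod 5329 = 5257. Reached i = s−1 = 3 without hitting −1: 11 is a Miller–Rabin witness and 5329 is composite.
Base 404: x_0 = 404^333 mod 5329 = 1450. x_0 is neither 1 nor 5328, so continue squaring. x_1 = 1450^2 mod 5329 = 2874. x_2 = 2874^2 mod 5329 = 5255. x_3 = 5255^2 mod 5329 = 147. Reached i = s−1 = 3 without hitting −1: 404 is a Miller–Rabin witness and 5329 is composite.
Base 2313: x_0 = 2313^333 mod 5329 = 3312. x_0 is neither 1 nor 5328, so continue squaring. x_1 = 3312^2 mod 5329 = 2262. x_2 = 2262^2 mod 5329 = 804. x_3 = 804^2 mod 5329 = 1607. Reached i = s−1 = 3 without hitting −1: 2313 is a Miller–Rabin witness and 5329 is composite.
Base 4771: x_0 = 4771^333 mod 5329 = 1847. x_0 is neither 1 nor 5328, so continue squaring. x_1 = 1847^2 mod 5329 = 849. x_2 = 849^2 mod 5329 = 1386. x_3 = 1386^2 mod 5329 = 2556. Reached i = s−1 = 3 without hitting −1: 4771 is a Miller–Rabin witness and 5329 is composite.
The smallest witness among the given bases is 11.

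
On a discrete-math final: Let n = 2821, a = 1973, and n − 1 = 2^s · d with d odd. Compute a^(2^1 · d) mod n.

n − 1 = 2820 = 2^2 · 705, so s = 2 and d = 705.
x_0 = 1973^705 mod 2821 = 2729.
x_1 = 2729^2 mod 2821 = 1.

1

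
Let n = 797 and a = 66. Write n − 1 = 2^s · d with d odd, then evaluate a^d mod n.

n − 1 = 796 = 2^2 · 199, so s = 2 and d = 199.
Repeated squaring mod 797: 66^1 ≡ 66, 66^2 ≡ 371, 66^4 ≡ 557, 66^8 ≡ 216, 66^16 ≡ 430, 66^32 ≡ 793, 66^64 ≡ 16, 66^128 ≡ 256.
199 = 128 + 64 + 4 + 2 + 1, so 66^199 ≡ 256·16·557·371·66 ≡ 1 (mod 797).

1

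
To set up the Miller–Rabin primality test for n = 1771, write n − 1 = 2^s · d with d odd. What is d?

Halving: 1770 → 885; 885 is odd.
So 1770 = 2^1 · 885.

885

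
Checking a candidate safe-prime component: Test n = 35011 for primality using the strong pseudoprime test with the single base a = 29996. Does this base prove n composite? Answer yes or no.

yes

n − 1 = 35010 = 2^1 · 17505, so s = 1 and d = 17505.
Repeated squaring mod 35011: 29996^1 ≡ 29996, 29996^2 ≡ 12327, 29996^4 ≡ 7189, 29996^8 ≡ 5485, 29996^16 ≡ 10776, 29996^32 ≡ 25700, 29996^64 ≡ 7485, 29996^128 ≡ 7625, 29996^256 ≡ 22365, 29996^512 ≡ 26079, 29996^1024 ≡ 25566, 29996^2048 ≡ 35008, 29996^4096 ≡ 9, 29996^8192 ≡ 81, 29996^16384 ≡ 6561.
17505 = 16384 + 1024 + 64 + 32 + 1, so 29996^17505 ≡ 6561·25566·7485·25700·29996 ≡ 17780 (mod 35011).
x_0 = 29996^17505 mod 35011 = 17780.
x_0 ∉ {1, 35010} and s = 1, so 29996 is a Miller–Rabin witness and 35011 is composite.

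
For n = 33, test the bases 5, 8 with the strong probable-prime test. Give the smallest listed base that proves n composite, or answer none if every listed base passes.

n − 1 = 32 = 2^5 · 1, so s = 5 and d = 1.
Base 5: x_0 = 5^1 mod 33 = 5. x_0 is neither 1 nor 32, so continue squaring. x_1 = 5^2 mod 33 = 25. x_2 = 25^2 mod 33 = 31. x_3 = 31^2 mod 33 = 4. x_4 = 4^2 mod 33 = 16. Reached i = s−1 = 4 without hitting −1: 5 is a Miller–Rabin witness and 33 is composite.
Base 8: x_0 = 8^1 mod 33 = 8. x_0 is neither 1 nor 32, so continue squaring. x_1 = 8^2 mod 33 = 31. x_2 = 31^2 mod 33 = 4. x_3 = 4^2 mod 33 = 16. x_4 = 16^2 mod 33 = 25. Reached i = s−1 = 4 without hitting −1: 8 is a Miller–Rabin witness and 33 is composite.
The smallest witness among the given bases is 5.

5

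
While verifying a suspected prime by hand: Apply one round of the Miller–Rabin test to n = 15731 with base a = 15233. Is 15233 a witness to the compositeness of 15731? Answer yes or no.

no

n − 1 = 15730 = 2^1 · 7865, so s = 1 and d = 7865.
Repeated squaring mod 15731: 15233^1 ≡ 15233, 15233^2 ≡ 12039, 15233^4 ≡ 7818, 15233^8 ≡ 6189, 15233^16 ≡ 14467, 15233^32 ≡ 8865, 15233^64 ≡ 11880, 15233^128 ≡ 11599, 15233^256 ≡ 5289, 15233^512 ≡ 3803, 15233^1024 ≡ 6020, 15233^2048 ≡ 11907, 15233^4096 ≡ 8877.
7865 = 4096 + 2048 + 1024 + 512 + 128 + 32 + 16 + 8 + 1, so 15233^7865 ≡ 8877·11907·6020·3803·11599·8865·14467·6189·15233 ≡ 15730 (mod 15731).
x_0 = 15233^7865 mod 15731 = 15730.
x_0 = 15730 ≡ −1, so 15233 is not a witness.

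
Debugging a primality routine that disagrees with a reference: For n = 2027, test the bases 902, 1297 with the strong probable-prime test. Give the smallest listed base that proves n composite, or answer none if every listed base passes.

n − 1 = 2026 = 2^1 · 1013, so s = 1 and d = 1013.
Base 902: x_0 = 902^1013 mod 2027 = 1. x_0 = 1, so 902 is not a witness.
Base 1297: x_0 = 1297^1013 mod 2027 = 1. x_0 = 1, so 1297 is not a witness.
No listed base is a witness for 2027.

none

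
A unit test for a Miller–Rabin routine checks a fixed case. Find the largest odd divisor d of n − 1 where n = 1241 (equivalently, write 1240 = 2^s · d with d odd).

Halving: 1240 → 620 → 310 → 155; 155 is odd.
So 1240 = 2^3 · 155.

155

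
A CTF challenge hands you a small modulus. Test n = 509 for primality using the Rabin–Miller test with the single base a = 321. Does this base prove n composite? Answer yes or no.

n − 1 = 508 = 2^2 · 127, so s = 2 and d = 127.
x_0 = 321^127 mod 509 = 301.
x_0 is neither 1 nor 508, so continue squaring.
x_1 = 301^2 mod 509 = 508.
x_1 ≡ −1, so 321 is not a witness.

no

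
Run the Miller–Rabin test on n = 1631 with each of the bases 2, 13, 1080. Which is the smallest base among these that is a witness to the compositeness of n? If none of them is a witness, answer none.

n − 1 = 1630 = 2^1 · 815, so s = 1 and d = 815.
Base 2: x_0 = 2^815 mod 1631 = 1173. x_0 ∉ {1, 1630} and s = 1, so 2 is a Miller–Rabin witness and 1631 is composite.
Base 13: x_0 = 13^815 mod 1631 = 566. x_0 ∉ {1, 1630} and s = 1, so 13 is a Miller–Rabin witness and 1631 is composite.
Base 1080: x_0 = 1080^815 mod 1631 = 529. x_0 ∉ {1, 1630} and s = 1, so 1080 is a Miller–Rabin witness and 1631 is composite.
The smallest witness among the given bases is 2.

2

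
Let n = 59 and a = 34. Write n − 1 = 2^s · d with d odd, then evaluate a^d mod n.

n − 1 = 58 = 2^1 · 29, so s = 1 and d = 29.
34^29 mod 59 = 58.

58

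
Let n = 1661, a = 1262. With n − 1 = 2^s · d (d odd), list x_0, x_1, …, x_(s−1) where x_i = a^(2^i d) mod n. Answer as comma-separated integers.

n − 1 = 1660 = 2^2 · 415, so s = 2 and d = 415.
x_0 = 1262^415 mod 1661 = 1055.
x_1 = 1055^2 mod 1661 = 155.

1055, 155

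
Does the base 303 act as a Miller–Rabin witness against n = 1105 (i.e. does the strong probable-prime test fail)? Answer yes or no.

n − 1 = 1104 = 2^4 · 69, so s = 4 and d = 69.
x_0 = 303^69 mod 1105 = 233.
x_0 is neither 1 nor 1104, so continue squaring.
x_1 = 233^2 mod 1105 = 144.
x_2 = 144^2 mod 1105 = 846.
x_3 = 846^2 mod 1105 = 781.
Reached i = s−1 = 3 without hitting −1: 303 is a Miller–Rabin witness and 1105 is composite.

yes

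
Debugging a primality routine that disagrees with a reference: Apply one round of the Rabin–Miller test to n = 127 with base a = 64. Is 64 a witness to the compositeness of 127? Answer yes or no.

n − 1 = 126 = 2^1 · 63, so s = 1 and d = 63.
By repeated squaring, 64^63 ≡ 1 (mod 127).
x_0 = 64^63 mod 127 = 1.
x_0 = 1, so 64 is not a witness.

no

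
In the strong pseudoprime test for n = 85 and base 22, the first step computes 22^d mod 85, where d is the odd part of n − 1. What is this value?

82

n − 1 = 84 = 2^2 · 21, so s = 2 and d = 21.
Repeated squaring mod 85: 22^1 ≡ 22, 22^2 ≡ 59, 22^4 ≡ 81, 22^8 ≡ 16, 22^16 ≡ 1.
21 = 16 + 4 + 1, so 22^21 ≡ 1·81·22 ≡ 82 (mod 85).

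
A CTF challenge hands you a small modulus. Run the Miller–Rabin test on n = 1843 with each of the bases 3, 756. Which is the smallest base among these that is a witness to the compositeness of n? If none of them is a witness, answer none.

n − 1 = 1842 = 2^1 · 921, so s = 1 and d = 921.
Base 3: x_0 = 3^921 mod 1843 = 768. x_0 ∉ {1, 1842} and s = 1, so 3 is a Miller–Rabin witness and 1843 is composite.
Base 756: x_0 = 756^921 mod 1843 = 1209. x_0 ∉ {1, 1842} and s = 1, so 756 is a Miller–Rabin witness and 1843 is composite.
The smallest witness among the given bases is 3.

3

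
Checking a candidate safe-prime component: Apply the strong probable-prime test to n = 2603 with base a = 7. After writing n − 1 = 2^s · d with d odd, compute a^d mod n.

942

n − 1 = 2602 = 2^1 · 1301, so s = 1 and d = 1301.
7^1301 mod 2603 = 942.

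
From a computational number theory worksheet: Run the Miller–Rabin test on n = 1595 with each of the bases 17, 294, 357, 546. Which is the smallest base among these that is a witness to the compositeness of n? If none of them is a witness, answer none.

n − 1 = 1594 = 2^1 · 797, so s = 1 and d = 797.
Base 17: x_0 = 17^797 mod 1595 = 162. x_0 ∉ {1, 1594} and s = 1, so 17 is a Miller–Rabin witness and 1595 is composite.
Base 294: x_0 = 294^797 mod 1595 = 1124. x_0 ∉ {1, 1594} and s = 1, so 294 is a Miller–Rabin witness and 1595 is composite.
Base 357: x_0 = 357^797 mod 1595 = 1202. x_0 ∉ {1, 1594} and s = 1, so 357 is a Miller–Rabin witness and 1595 is composite.
Base 546: x_0 = 546^797 mod 1595 = 226. x_0 ∉ {1, 1594} and s = 1, so 546 is a Miller–Rabin witness and 1595 is composite.
The smallest witness among the given bases is 17.

17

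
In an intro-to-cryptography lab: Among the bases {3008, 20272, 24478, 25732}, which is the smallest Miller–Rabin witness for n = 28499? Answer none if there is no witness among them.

none

n − 1 = 28498 = 2^1 · 14249, so s = 1 and d = 14249.
Base 3008: x_0 = 3008^14249 mod 28499 = 28498. x_0 = 28498 ≡ −1, so 3008 is not a witness.
Base 20272: x_0 = 20272^14249 mod 28499 = 28498. x_0 = 28498 ≡ −1, so 20272 is not a witness.
Base 24478: x_0 = 24478^14249 mod 28499 = 28498. x_0 = 28498 ≡ −1, so 24478 is not a witness.
Base 25732: x_0 = 25732^14249 mod 28499 = 1. x_0 = 1, so 25732 is not a witness.
No listed base is a witness for 28499.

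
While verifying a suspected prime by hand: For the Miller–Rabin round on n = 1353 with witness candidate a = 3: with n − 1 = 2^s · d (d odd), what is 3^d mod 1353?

n − 1 = 1352 = 2^3 · 169, so s = 3 and d = 169.
Repeated squaring mod 1353: 3^1 ≡ 3, 3^2 ≡ 9, 3^4 ≡ 81, 3^8 ≡ 1149, 3^16 ≡ 1026, 3^32 ≡ 42, 3^64 ≡ 411, 3^128 ≡ 1149.
169 = 128 + 32 + 8 + 1, so 3^169 ≡ 1149·42·1149·3 ≡ 741 (mod 1353).

741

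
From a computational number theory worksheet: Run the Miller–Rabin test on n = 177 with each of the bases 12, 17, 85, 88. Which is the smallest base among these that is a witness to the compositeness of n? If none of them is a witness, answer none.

12

n − 1 = 176 = 2^4 · 11, so s = 4 and d = 11.
Base 12: x_0 = 12^11 mod 177 = 3. x_0 is neither 1 nor 176, so continue squaring. x_1 = 3^2 mod 177 = 9. x_2 = 9^2 mod 177 = 81. x_3 = 81^2 mod 177 = 12. Reached i = s−1 = 3 without hitting −1: 12 is a Miller–Rabin witness and 177 is composite.
Base 17: x_0 = 17^11 mod 177 = 86. x_0 is neither 1 nor 176, so continue squaring. x_1 = 86^2 mod 177 = 139. x_2 = 139^2 mod 177 = 28. x_3 = 28^2 mod 177 = 76. Reached i = s−1 = 3 without hitting −1: 17 is a Miller–Rabin witness and 177 is composite.
Base 85: x_0 = 85^11 mod 177 = 127. x_0 is neither 1 nor 176, so continue squaring. x_1 = 127^2 mod 177 = 22. x_2 = 22^2 mod 177 = 130. x_3 = 130^2 mod 177 = 85. Reached i = s−1 = 3 without hitting −1: 85 is a Miller–Rabin witness and 177 is composite.
Base 88: x_0 = 88^11 mod 177 = 7. x_0 is neither 1 nor 176, so continue squaring. x_1 = 7^2 mod 177 = 49. x_2 = 49^2 mod 177 = 100. x_3 = 100^2 mod 177 = 88. Reached i = s−1 = 3 without hitting −1: 88 is a Miller–Rabin witness and 177 is composite.
The smallest witness among the given bases is 12.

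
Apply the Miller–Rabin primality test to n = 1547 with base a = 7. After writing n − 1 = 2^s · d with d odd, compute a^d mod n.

1337

n − 1 = 1546 = 2^1 · 773, so s = 1 and d = 773.
Repeated squaring mod 1547: 7^1 ≡ 7, 7^2 ≡ 49, 7^4 ≡ 854, 7^8 ≡ 679, 7^16 ≡ 35, 7^32 ≡ 1225, 7^64 ≡ 35, 7^128 ≡ 1225, 7^256 ≡ 35, 7^512 ≡ 1225.
773 = 512 + 256 + 4 + 1, so 7^773 ≡ 1225·35·854·7 ≡ 1337 (mod 1547).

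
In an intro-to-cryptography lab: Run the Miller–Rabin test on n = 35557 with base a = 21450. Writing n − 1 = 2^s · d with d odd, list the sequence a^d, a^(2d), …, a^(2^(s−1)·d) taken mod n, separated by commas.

22273, 30822

n − 1 = 35556 = 2^2 · 8889, so s = 2 and d = 8889.
x_0 = 21450^8889 mod 35557 = 22273.
x_1 = 22273^2 mod 35557 = 30822.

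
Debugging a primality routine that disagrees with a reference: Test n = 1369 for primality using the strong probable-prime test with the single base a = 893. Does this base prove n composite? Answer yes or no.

no

n − 1 = 1368 = 2^3 · 171, so s = 3 and d = 171.
x_0 = 893^171 mod 1369 = 1252.
x_0 is neither 1 nor 1368, so continue squaring.
x_1 = 1252^2 mod 1369 = 1368.
x_1 ≡ −1, so 893 is not a witness.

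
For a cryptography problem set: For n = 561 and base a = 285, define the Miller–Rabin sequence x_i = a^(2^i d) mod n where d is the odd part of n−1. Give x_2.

n − 1 = 560 = 2^4 · 35, so s = 4 and d = 35.
x_0 = 285^35 mod 561 = 21.
x_1 = 21^2 mod 561 = 441.
x_2 = 441^2 mod 561 = 375.

375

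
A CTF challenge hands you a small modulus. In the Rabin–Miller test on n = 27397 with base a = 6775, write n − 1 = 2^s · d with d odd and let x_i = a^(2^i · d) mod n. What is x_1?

27396

n − 1 = 27396 = 2^2 · 6849, so s = 2 and d = 6849.
x_0 = 6775^6849 mod 27397 = 6548.
x_1 = 6548^2 mod 27397 = 27396.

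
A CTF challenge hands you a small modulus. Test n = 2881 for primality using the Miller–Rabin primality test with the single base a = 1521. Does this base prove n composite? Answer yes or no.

n − 1 = 2880 = 2^6 · 45, so s = 6 and d = 45.
x_0 = 1521^45 mod 2881 = 2677.
x_0 is neither 1 nor 2880, so continue squaring.
x_1 = 2677^2 mod 2881 = 1282.
x_2 = 1282^2 mod 2881 = 1354.
x_3 = 1354^2 mod 2881 = 1000.
x_4 = 1000^2 mod 2881 = 293.
x_5 = 293^2 mod 2881 = 2300.
Reached i = s−1 = 5 without hitting −1: 1521 is a Miller–Rabin witness and 2881 is composite.

yes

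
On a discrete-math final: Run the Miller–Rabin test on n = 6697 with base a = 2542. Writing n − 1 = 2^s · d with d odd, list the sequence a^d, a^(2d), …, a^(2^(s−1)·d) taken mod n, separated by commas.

n − 1 = 6696 = 2^3 · 837, so s = 3 and d = 837.
x_0 = 2542^837 mod 6697 = 4922.
x_1 = 4922^2 mod 6697 = 3035.
x_2 = 3035^2 mod 6697 = 2850.

4922, 3035, 2850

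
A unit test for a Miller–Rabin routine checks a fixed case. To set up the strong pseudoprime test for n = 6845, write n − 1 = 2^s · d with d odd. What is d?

1711

Halving: 6844 → 3422 → 1711; 1711 is odd.
So 6844 = 2^2 · 1711.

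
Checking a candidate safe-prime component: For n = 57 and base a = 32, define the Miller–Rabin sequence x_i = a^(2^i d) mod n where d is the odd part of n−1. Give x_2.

25

n − 1 = 56 = 2^3 · 7, so s = 3 and d = 7.
Repeated squaring mod 57: 32^1 ≡ 32, 32^2 ≡ 55, 32^4 ≡ 4.
7 = 4 + 2 + 1, so 32^7 ≡ 4·55·32 ≡ 29 (mod 57).
x_0 = 29.
x_1 = 29^2 mod 57 = 43.
x_2 = 43^2 mod 57 = 25.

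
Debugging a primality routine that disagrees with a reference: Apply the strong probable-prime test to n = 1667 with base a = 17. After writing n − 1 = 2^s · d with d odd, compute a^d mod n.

1

n − 1 = 1666 = 2^1 · 833, so s = 1 and d = 833.
17^833 mod 1667 = 1.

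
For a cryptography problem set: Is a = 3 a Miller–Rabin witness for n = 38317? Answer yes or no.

no

n − 1 = 38316 = 2^2 · 9579, so s = 2 and d = 9579.
x_0 = 3^9579 mod 38317 = 38316.
x_0 = 38316 ≡ −1, so 3 is not a witness.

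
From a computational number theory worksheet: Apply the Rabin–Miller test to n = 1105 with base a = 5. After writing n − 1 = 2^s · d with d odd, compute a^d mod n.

915

n − 1 = 1104 = 2^4 · 69, so s = 4 and d = 69.
5^69 mod 1105 = 915.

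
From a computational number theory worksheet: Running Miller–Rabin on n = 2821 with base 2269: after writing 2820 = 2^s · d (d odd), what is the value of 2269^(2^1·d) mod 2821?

1520

n − 1 = 2820 = 2^2 · 705, so s = 2 and d = 705.
x_0 = 2269^705 mod 2821 = 1828.
x_1 = 1828^2 mod 2821 = 1520.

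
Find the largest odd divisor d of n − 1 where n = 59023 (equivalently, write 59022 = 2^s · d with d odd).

Halving: 59022 → 29511; 29511 is odd.
So 59022 = 2^1 · 29511.

29511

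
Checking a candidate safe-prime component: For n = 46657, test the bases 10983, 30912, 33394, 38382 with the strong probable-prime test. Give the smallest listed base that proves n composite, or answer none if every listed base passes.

n − 1 = 46656 = 2^6 · 729, so s = 6 and d = 729.
Base 10983: x_0 = 10983^729 mod 46657 = 216. x_0 is neither 1 nor 46656, so continue squaring. x_1 = 216^2 mod 46657 = 46656. x_1 ≡ −1, so 10983 is not a witness.
Base 30912: x_0 = 30912^729 mod 46657 = 5741. x_0 is neither 1 nor 46656, so continue squaring. x_1 = 5741^2 mod 46657 = 19239. x_2 = 19239^2 mod 46657 = 9140. x_3 = 9140^2 mod 46657 = 23570. x_4 = 23570^2 mod 46657 = 1. x_4 = 1 but x_3 ≠ ±1, a nontrivial square root of 1 — 30912 is a witness and 46657 is composite.
Base 33394: x_0 = 33394^729 mod 46657 = 37179. x_0 is neither 1 nor 46656, so continue squaring. x_1 = 37179^2 mod 46657 = 17759. x_2 = 17759^2 mod 46657 = 27418. x_3 = 27418^2 mod 46657 = 9140. x_4 = 9140^2 mod 46657 = 23570. x_5 = 23570^2 mod 46657 = 1. x_5 = 1 but x_4 ≠ ±1, a nontrivial square root of 1 — 33394 is a witness and 46657 is composite.
Base 38382: x_0 = 38382^729 mod 46657 = 6518. x_0 is neither 1 nor 46656, so continue squaring. x_1 = 6518^2 mod 46657 = 26454. x_2 = 26454^2 mod 46657 = 5773. x_3 = 5773^2 mod 46657 = 14431. x_4 = 14431^2 mod 46657 = 23570. x_5 = 23570^2 mod 46657 = 1. x_5 = 1 but x_4 ≠ ±1, a nontrivial square root of 1 — 38382 is a witness and 46657 is composite.
The smallest witness among the given bases is 30912.

30912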